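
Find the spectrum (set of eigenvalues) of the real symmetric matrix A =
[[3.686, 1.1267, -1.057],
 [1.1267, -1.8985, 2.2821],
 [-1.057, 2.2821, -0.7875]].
sigma(A) ≈ {-4, 1, 4}

A is real symmetric, so its spectrum consists of real eigenvalues. Expanding the characteristic polynomial of the displayed matrix gives
  det(λ I - A) = p(λ) = λ^3 + (-1)λ^2 + (-16)λ + (16).
Solving p(λ) = 0 yields eigenvalues ≈ -4, 1, 4. (A is shown rounded to 4 decimals, so these recover the underlying integer eigenvalues to within that precision.)
Verification: the trace of A = 1 equals the sum of eigenvalues 1, and det(A) ≈ -16.0006 matches the eigenvalue product -16.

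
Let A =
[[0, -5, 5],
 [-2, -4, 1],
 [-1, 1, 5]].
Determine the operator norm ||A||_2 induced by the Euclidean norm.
||A||_2 ≈ 8.5065 (= sqrt(largest eigenvalue of A^T A))

||A||_2 = sigma_max(A) = sqrt(lambda_max(A^T A)). Form the symmetric matrix M = A^T A =
[[5, 7, -7],
 [7, 42, -24],
 [-7, -24, 51]].
Its characteristic polynomial (trace, sum of principal 2x2 minors, determinant of M give the coefficients) is
  p(λ) = det(λ I - M) = λ^3 - 98λ^2 + 1933λ - 5625.
No integer candidate from the rational root theorem (±divisors of 5625) is a root, so the roots are irrational. The cubic discriminant is Δ = 4143783033 > 0, so there are three distinct real roots. p(3) = -681 and p(4) = 603 have opposite signs, so a root lies in (3, 4); Newton's method refines it to λ ≈ 3.5134. p(22) = 117 and p(23) = -841 have opposite signs, so a root lies in (22, 23); Newton's method refines it to λ ≈ 22.1257. p(72) = -1233 and p(73) = 2259 have opposite signs, so a root lies in (72, 73); Newton's method refines it to λ ≈ 72.361. Check (Vieta): the three roots sum to 98, matching tr M = 98.
So the eigenvalues of A^T A are ≈ 3.5134, 22.1257, 72.361 (all ≥ 0, as they must be for A^T A). The largest is λ_max ≈ 72.361, hence ||A||_2 = sqrt(λ_max) ≈ 8.5065.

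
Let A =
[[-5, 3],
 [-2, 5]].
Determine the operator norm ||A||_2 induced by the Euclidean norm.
||A||_2 = sqrt((63 + sqrt(2525))/2) ≈ 7.5249 (= sqrt(largest eigenvalue of A^T A))

||A||_2 = sigma_max(A) = sqrt(lambda_max(A^T A)). Form the symmetric matrix M = A^T A =
[[29, -25],
 [-25, 34]].
Its characteristic polynomial (trace, determinant of M give the coefficients) is
  p(λ) = det(λ I - M) = λ^2 - 63λ + 361.
For λ^2 - 63λ + 361 the discriminant is 2525. It is nonnegative but not a perfect square, so the roots are real and irrational: λ = (63 ± sqrt(2525))/2 ≈ 56.6247, 6.3753.
So the eigenvalues of A^T A are ≈ 6.3753, 56.6247 (all ≥ 0, as they must be for A^T A). The largest is λ_max = (63 + sqrt(2525))/2 ≈ 56.6247, hence ||A||_2 = sqrt(λ_max) = sqrt((63 + sqrt(2525))/2) ≈ 7.5249.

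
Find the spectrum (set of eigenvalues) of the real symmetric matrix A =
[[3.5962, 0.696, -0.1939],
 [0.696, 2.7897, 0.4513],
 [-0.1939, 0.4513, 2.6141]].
sigma(A) ≈ {2, 3, 4}

A is real symmetric, so its spectrum consists of real eigenvalues. Expanding the characteristic polynomial of the displayed matrix gives
  det(λ I - A) = p(λ) = λ^3 + (-9)λ^2 + (26)λ + (-24).
Solving p(λ) = 0 yields eigenvalues ≈ 2, 3, 4. (A is shown rounded to 4 decimals, so these recover the underlying integer eigenvalues to within that precision.)
Verification: the trace of A = 9 equals the sum of eigenvalues 9, and det(A) ≈ 24.0000 matches the eigenvalue product 24.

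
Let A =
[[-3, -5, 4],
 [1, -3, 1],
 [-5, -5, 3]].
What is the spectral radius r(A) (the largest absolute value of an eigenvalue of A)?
r(A) ≈ 4.3301

The eigenvalues of A are the roots of its characteristic polynomial. With M = A (coefficients from the trace, the sum of principal 2x2 minors, and det A):
  p(λ) = det(λ I - M) = λ^3 + 3λ^2 + 21λ + 28.
No integer candidate from the rational root theorem (±divisors of 28) is a root, so the roots are irrational. The cubic discriminant is Δ = -25515 < 0, so there is one real root and a complex-conjugate pair. p(-2) = -10 and p(-1) = 9 have opposite signs, so a root lies in (-2, -1); Newton's method refines it to λ ≈ -1.4933. Dividing out (λ - (-1.4933)) leaves approximately λ^2 + 1.5067λ + 18.75. For λ^2 + 1.5067λ + 18.75 the discriminant is -72.7301. It is negative, so the remaining roots are the complex-conjugate pair λ ≈ -0.7533 ± 4.2641i. Their product equals the constant term, so |λ|^2 ≈ 18.75 and |λ| ≈ 4.3301.
Thus the eigenvalues (to 4 decimals) are -1.4933 (modulus 1.4933); -0.7533 ± 4.2641i (modulus 4.3301). The spectral radius is the largest modulus: r(A) ≈ 4.3301. (Cross-check: r(A) ≤ ||A||_2 ≈ 10.5292; equality holds whenever A is normal, though it can also hold for some non-normal A.)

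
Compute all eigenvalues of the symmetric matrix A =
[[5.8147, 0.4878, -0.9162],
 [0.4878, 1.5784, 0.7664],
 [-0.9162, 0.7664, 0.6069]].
sigma(A) ≈ {0, 2, 6}

A is real symmetric, so its spectrum consists of real eigenvalues. Expanding the characteristic polynomial of the displayed matrix gives
  det(λ I - A) = p(λ) = λ^3 + (-8)λ^2 + (12)λ + (0).
Solving p(λ) = 0 yields eigenvalues ≈ 0, 2, 6. (A is shown rounded to 4 decimals, so these recover the underlying integer eigenvalues to within that precision.)
Verification: the trace of A = 8 equals the sum of eigenvalues 8, and det(A) ≈ 0.0003 matches the eigenvalue product 0.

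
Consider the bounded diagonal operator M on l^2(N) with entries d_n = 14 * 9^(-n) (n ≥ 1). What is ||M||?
||M|| = 14/9 (attained at n = 1)

For M diagonal, ||M|| = sup_n |d_n|. The sequence d_n = 14 * 9^(-n) is positive and strictly decreasing (ratio 9^(-1) < 1), so the supremum is d_1 = 14/9. Hence ||M|| = 14/9.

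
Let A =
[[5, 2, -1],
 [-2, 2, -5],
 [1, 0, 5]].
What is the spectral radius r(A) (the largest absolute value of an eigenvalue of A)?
r(A) ≈ 5.3668

The eigenvalues of A are the roots of its characteristic polynomial. With M = A (coefficients from the trace, the sum of principal 2x2 minors, and det A):
  p(λ) = det(λ I - M) = λ^3 - 12λ^2 + 50λ - 62.
No integer candidate from the rational root theorem (±divisors of 62) is a root, so the roots are irrational. The cubic discriminant is Δ = -2732 < 0, so there is one real root and a complex-conjugate pair. p(2) = -2 and p(3) = 7 have opposite signs, so a root lies in (2, 3); Newton's method refines it to λ ≈ 2.1526. Dividing out (λ - (2.1526)) leaves approximately λ^2 - 9.8474λ + 28.8026. For λ^2 - 9.8474λ + 28.8026 the discriminant is -18.2389. It is negative, so the remaining roots are the complex-conjugate pair λ ≈ 4.9237 ± 2.1353i. Their product equals the constant term, so |λ|^2 ≈ 28.8026 and |λ| ≈ 5.3668.
Thus the eigenvalues (to 4 decimals) are 2.1526 (modulus 2.1526); 4.9237 ± 2.1353i (modulus 5.3668). The spectral radius is the largest modulus: r(A) ≈ 5.3668. (Cross-check: r(A) ≤ ||A||_2 ≈ 7.5331; equality holds whenever A is normal, though it can also hold for some non-normal A.)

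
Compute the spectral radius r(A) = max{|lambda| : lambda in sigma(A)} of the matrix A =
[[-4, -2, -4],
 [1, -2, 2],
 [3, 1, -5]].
r(A) ≈ 4.9215

The eigenvalues of A are the roots of its characteristic polynomial. With M = A (coefficients from the trace, the sum of principal 2x2 minors, and det A):
  p(λ) = det(λ I - M) = λ^3 + 11λ^2 + 50λ + 82.
No integer candidate from the rational root theorem (±divisors of 82) is a root, so the roots are irrational. The cubic discriminant is Δ = -3816 < 0, so there is one real root and a complex-conjugate pair. p(-4) = -6 and p(-3) = 4 have opposite signs, so a root lies in (-4, -3); Newton's method refines it to λ ≈ -3.3854. Dividing out (λ - (-3.3854)) leaves approximately λ^2 + 7.6146λ + 24.2214. For λ^2 + 7.6146λ + 24.2214 the discriminant is -38.9039. It is negative, so the remaining roots are the complex-conjugate pair λ ≈ -3.8073 ± 3.1187i. Their product equals the constant term, so |λ|^2 ≈ 24.2214 and |λ| ≈ 4.9215.
Thus the eigenvalues (to 4 decimals) are -3.3854 (modulus 3.3854); -3.8073 ± 3.1187i (modulus 4.9215). The spectral radius is the largest modulus: r(A) ≈ 4.9215. (Cross-check: r(A) ≤ ||A||_2 ≈ 6.7429; equality holds whenever A is normal, though it can also hold for some non-normal A.)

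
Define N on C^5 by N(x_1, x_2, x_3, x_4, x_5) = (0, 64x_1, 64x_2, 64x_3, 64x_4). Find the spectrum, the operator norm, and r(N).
sigma(N) = {0}; ||N|| = 64; r(N) = 0. (N is nilpotent with N^5 = 0.)

On C^5, N is a strictly lower-triangular matrix with 64 on the subdiagonal and zeros elsewhere, so its characteristic polynomial is lambda^5 and every eigenvalue is 0: sigma(N) = {0}. For the operator norm, N e_i = 64e_{i+1} for i = 1, ..., 4 and N e_5 = 0, so the singular values of N are 64 (with multiplicity 4) and 0; hence ||N|| = 64. The spectral radius r(N) = max|lambda| = 0. Note ||N|| > r(N) — characteristic of non-normal nilpotent operators. Indeed N^5 = 0.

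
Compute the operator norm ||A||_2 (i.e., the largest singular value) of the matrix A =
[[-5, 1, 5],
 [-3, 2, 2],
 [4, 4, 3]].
||A||_2 ≈ 8.1183 (= sqrt(largest eigenvalue of A^T A))

||A||_2 = sigma_max(A) = sqrt(lambda_max(A^T A)). Form the symmetric matrix M = A^T A =
[[50, 5, -19],
 [5, 21, 21],
 [-19, 21, 38]].
Its characteristic polynomial (trace, sum of principal 2x2 minors, determinant of M give the coefficients) is
  p(λ) = det(λ I - M) = λ^3 - 109λ^2 + 2921λ - 5329.
No integer candidate from the rational root theorem (±divisors of 5329) is a root, so the roots are irrational. The cubic discriminant is Δ = 3849770464 > 0, so there are three distinct real roots. p(1) = -2516 and p(2) = 85 have opposite signs, so a root lies in (1, 2); Newton's method refines it to λ ≈ 1.966. p(41) = 124 and p(42) = -835 have opposite signs, so a root lies in (41, 42); Newton's method refines it to λ ≈ 41.1275. p(65) = -1364 and p(66) = 149 have opposite signs, so a root lies in (65, 66); Newton's method refines it to λ ≈ 65.9064. Check (Vieta): the three roots sum to 109, matching tr M = 109.
So the eigenvalues of A^T A are ≈ 1.966, 41.1275, 65.9064 (all ≥ 0, as they must be for A^T A). The largest is λ_max ≈ 65.9064, hence ||A||_2 = sqrt(λ_max) ≈ 8.1183.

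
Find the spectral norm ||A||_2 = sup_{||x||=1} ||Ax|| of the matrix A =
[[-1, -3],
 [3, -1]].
||A||_2 = sqrt(10) ≈ 3.1623 (= sqrt(largest eigenvalue of A^T A))

||A||_2 = sigma_max(A) = sqrt(lambda_max(A^T A)). Form the symmetric matrix M = A^T A =
[[10, 0],
 [0, 10]].
Its characteristic polynomial (trace, determinant of M give the coefficients) is
  p(λ) = det(λ I - M) = λ^2 - 20λ + 100.
For λ^2 - 20λ + 100 the discriminant is 0. It is a perfect square (0^2), so the roots are rational: λ = (20 ± 0)/2 = 10, 10.
So the eigenvalues of A^T A are ≈ 10, 10 (all ≥ 0, as they must be for A^T A). The largest is λ_max = 10, hence ||A||_2 = sqrt(λ_max) = sqrt(10) ≈ 3.1623.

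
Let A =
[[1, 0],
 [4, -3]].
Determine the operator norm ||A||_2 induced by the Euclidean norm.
||A||_2 = sqrt((26 + sqrt(640))/2) ≈ 5.0645 (= sqrt(largest eigenvalue of A^T A))

||A||_2 = sigma_max(A) = sqrt(lambda_max(A^T A)). Form the symmetric matrix M = A^T A =
[[17, -12],
 [-12, 9]].
Its characteristic polynomial (trace, determinant of M give the coefficients) is
  p(λ) = det(λ I - M) = λ^2 - 26λ + 9.
For λ^2 - 26λ + 9 the discriminant is 640. It is nonnegative but not a perfect square, so the roots are real and irrational: λ = (26 ± sqrt(640))/2 ≈ 25.6491, 0.3509.
So the eigenvalues of A^T A are ≈ 0.3509, 25.6491 (all ≥ 0, as they must be for A^T A). The largest is λ_max = (26 + sqrt(640))/2 ≈ 25.6491, hence ||A||_2 = sqrt(λ_max) = sqrt((26 + sqrt(640))/2) ≈ 5.0645.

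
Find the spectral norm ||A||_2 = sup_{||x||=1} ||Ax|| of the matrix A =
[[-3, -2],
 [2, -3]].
||A||_2 = sqrt(13) ≈ 3.6056 (= sqrt(largest eigenvalue of A^T A))

||A||_2 = sigma_max(A) = sqrt(lambda_max(A^T A)). Form the symmetric matrix M = A^T A =
[[13, 0],
 [0, 13]].
Its characteristic polynomial (trace, determinant of M give the coefficients) is
  p(λ) = det(λ I - M) = λ^2 - 26λ + 169.
For λ^2 - 26λ + 169 the discriminant is 0. It is a perfect square (0^2), so the roots are rational: λ = (26 ± 0)/2 = 13, 13.
So the eigenvalues of A^T A are ≈ 13, 13 (all ≥ 0, as they must be for A^T A). The largest is λ_max = 13, hence ||A||_2 = sqrt(λ_max) = sqrt(13) ≈ 3.6056.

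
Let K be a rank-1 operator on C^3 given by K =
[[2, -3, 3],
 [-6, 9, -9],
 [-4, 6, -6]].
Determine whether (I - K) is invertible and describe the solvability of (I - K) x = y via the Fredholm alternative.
(I - K) is invertible (det(I - K) = -4 ≠ 0), so for every y in C^3 the equation (I - K) x = y has a unique solution.

K has rank 1, so it is an outer product K = u v^T: every row of K is a multiple of one row vector. Reading off the entries, u = (-1, 3, 2) and v = (-2, 3, -3) (row i of K equals u_i·v^T). A rank-one matrix u v^T satisfies K u = u (v·u) and kills the (2)-dimensional subspace v^⊥, so its characteristic polynomial is lambda^2 (lambda - v·u) with v·u = tr K = 5. Hence the eigenvalues of I - K are 1 (multiplicity 2) and 1 - (5) = -4, so det(I - K) = -4. (Direct check: I - K =
[[-1, 3, -3],
 [6, -8, 9],
 [4, -6, 7]]
has determinant -4.) The finite-dimensional Fredholm alternative says: either (I - K) is invertible, or ker(I - K) ≠ {0} and then range(I - K) = ker((I - K)^*)^⊥, with dim ker(I - K) = dim ker((I - K)^*). Since det(I - K) ≠ 0, 1 is not an eigenvalue of K and ker(I - K) = {0}, so we are in the first case: for every y there is a unique x = (I - K)^(-1) y. Explicitly, by the Sherman–Morrison formula, (I - u v^T)^(-1) = I + u v^T/(1 - v·u), i.e. (I - K)^(-1) = I + K/(-4).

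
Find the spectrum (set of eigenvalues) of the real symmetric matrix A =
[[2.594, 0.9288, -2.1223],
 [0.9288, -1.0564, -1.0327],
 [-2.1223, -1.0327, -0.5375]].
sigma(A) ≈ {-2, -1, 4}

A is real symmetric, so its spectrum consists of real eigenvalues. Expanding the characteristic polynomial of the displayed matrix gives
  det(λ I - A) = p(λ) = λ^3 + (-1)λ^2 + (-10)λ + (-8).
Solving p(λ) = 0 yields eigenvalues ≈ -2, -1, 4. (A is shown rounded to 4 decimals, so these recover the underlying integer eigenvalues to within that precision.)
Verification: the trace of A = 1 equals the sum of eigenvalues 1, and det(A) ≈ 7.9997 matches the eigenvalue product 8.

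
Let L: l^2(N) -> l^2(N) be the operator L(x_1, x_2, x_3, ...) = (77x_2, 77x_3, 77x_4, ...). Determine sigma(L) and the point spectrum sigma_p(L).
sigma(L) = closed disk {z in C : |z| ≤ 77}; sigma_p(L) = open disk {z in C : |z| < 77}

Note L = 77·V where V is the unit left shift (V x)_k = x_{k+1}; so sigma(L) = 77·sigma(V) and ||L|| = 77||V||. ||L x||^2 = 5929sum_{k≥2} |x_k|^2 ≤ 5929||x||^2, with equality on {x : x_1 = 0}, so ||L|| = 77. For any lambda with |lambda| < 77, set r = lambda/77 (|r| < 1); the vector x = (1, r, r^2, ...) is in l^2 and satisfies L x = 77(r, r^2, ...) = lambda x, so lambda is an eigenvalue. On the boundary |lambda| = 77 the geometric series diverges, so no l^2 eigenvector exists, but these lambda lie in the approximate point spectrum. Hence sigma(L) is the closed disk of radius 77 and sigma_p(L) is the open disk.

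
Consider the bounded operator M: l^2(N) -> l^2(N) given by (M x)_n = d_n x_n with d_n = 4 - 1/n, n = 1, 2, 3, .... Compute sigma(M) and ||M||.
sigma(M) = {4 - 1/n : n ≥ 1} ∪ {4}; ||M|| = 4

A bounded diagonal operator on l^2 with diagonal entries d_n has spectrum equal to the closure of {d_n : n ≥ 1}: every d_n is an eigenvalue (with eigenvector e_n), so {d_n} ⊂ sigma(M); the spectrum is closed, so its closure is too; and for lambda not in the closure, (M - lambda I) has bounded inverse (the diagonal entries 1/(d_n - lambda) are bounded). For our sequence d_n = 4 - 1/n, n = 1, 2, 3, ...:
  - {d_n} = {4 - 1/n : n ≥ 1}; the only limit point is 4
  - closure = {4 - 1/n : n ≥ 1} ∪ {4}
For the norm: a diagonal operator has ||M|| = sup_n |d_n|. Here d_n = 4 - 1/n increases monotonically from d_1 = 3 toward 4, with all terms in [3, 4); so sup_n |d_n| = 4 (the supremum is the limit, not attained). So ||M|| = 4.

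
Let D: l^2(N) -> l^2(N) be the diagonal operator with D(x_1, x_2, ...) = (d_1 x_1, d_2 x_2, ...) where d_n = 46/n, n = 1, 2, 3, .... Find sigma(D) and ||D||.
sigma(D) = {46/n : n ≥ 1} ∪ {0}; ||D|| = 46

A bounded diagonal operator on l^2 with diagonal entries d_n has spectrum equal to the closure of {d_n : n ≥ 1}: every d_n is an eigenvalue (with eigenvector e_n), so {d_n} ⊂ sigma(D); the spectrum is closed, so its closure is too; and for lambda not in the closure, (D - lambda I) has bounded inverse (the diagonal entries 1/(d_n - lambda) are bounded). For our sequence d_n = 46/n, n = 1, 2, 3, ...:
  - {d_n} = {46/n : n ≥ 1}; the only limit point is 0
  - closure = {46/n : n ≥ 1} ∪ {0}
For the norm: a diagonal operator has ||D|| = sup_n |d_n|. Here d_n = 46/n is positive and decreasing, so sup_n |d_n| = d_1 = 46. So ||D|| = 46.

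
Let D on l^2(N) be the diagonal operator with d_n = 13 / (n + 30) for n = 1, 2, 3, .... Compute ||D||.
||D|| = 13/31 (attained at n = 1)

For D diagonal, ||D|| = sup_n |d_n| = sup_n 13/(n + 30). This is positive and strictly decreasing in n, so the supremum is attained at n = 1: d_1 = 13/(1 + 30) = 13/31. Hence ||D|| = 13/31.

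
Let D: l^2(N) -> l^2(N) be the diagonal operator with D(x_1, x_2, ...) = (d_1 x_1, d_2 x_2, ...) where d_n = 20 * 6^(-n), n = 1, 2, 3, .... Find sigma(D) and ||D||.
sigma(D) = {20 * 6^(-n) : n ≥ 1} ∪ {0}; ||D|| = 10/3

A bounded diagonal operator on l^2 with diagonal entries d_n has spectrum equal to the closure of {d_n : n ≥ 1}: every d_n is an eigenvalue (with eigenvector e_n), so {d_n} ⊂ sigma(D); the spectrum is closed, so its closure is too; and for lambda not in the closure, (D - lambda I) has bounded inverse (the diagonal entries 1/(d_n - lambda) are bounded). For our sequence d_n = 20 * 6^(-n), n = 1, 2, 3, ...:
  - {d_n} = {20 * 6^(-n) : n ≥ 1}; the only limit point is 0
  - closure = {20 * 6^(-n) : n ≥ 1} ∪ {0}
For the norm: a diagonal operator has ||D|| = sup_n |d_n|. Here d_n = 20 * 6^(-n) is positive and decreasing, so sup_n |d_n| = d_1 = 20/6 = 10/3. So ||D|| = 10/3.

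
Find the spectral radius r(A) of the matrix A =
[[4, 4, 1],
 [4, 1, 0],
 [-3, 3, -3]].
r(A) ≈ 6.7097

The eigenvalues of A are the roots of its characteristic polynomial. With M = A (coefficients from the trace, the sum of principal 2x2 minors, and det A):
  p(λ) = det(λ I - M) = λ^3 - 2λ^2 - 24λ - 51.
No integer candidate from the rational root theorem (±divisors of 51) is a root, so the roots are irrational. The cubic discriminant is Δ = -58323 < 0, so there is one real root and a complex-conjugate pair. p(6) = -51 and p(7) = 26 have opposite signs, so a root lies in (6, 7); Newton's method refines it to λ ≈ 6.7097. Dividing out (λ - (6.7097)) leaves approximately λ^2 + 4.7097λ + 7.6009. For λ^2 + 4.7097λ + 7.6009 the discriminant is -8.2222. It is negative, so the remaining roots are the complex-conjugate pair λ ≈ -2.3549 ± 1.4337i. Their product equals the constant term, so |λ|^2 ≈ 7.6009 and |λ| ≈ 2.757.
Thus the eigenvalues (to 4 decimals) are 6.7097 (modulus 6.7097); -2.3549 ± 1.4337i (modulus 2.757). The spectral radius is the largest modulus: r(A) ≈ 6.7097. (Cross-check: r(A) ≤ ||A||_2 ≈ 7.0131; equality holds whenever A is normal, though it can also hold for some non-normal A.)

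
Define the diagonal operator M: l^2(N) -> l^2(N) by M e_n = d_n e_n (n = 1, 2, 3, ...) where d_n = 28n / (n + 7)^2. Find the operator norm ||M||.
||M|| = 1 (attained at n = 7)

For M diagonal, ||M|| = sup_n |d_n|. Treat f(x) = 28x / (x + 7)^2 for real x > 0. By the quotient rule, f'(x) = 28(7 - x)/(x + 7)^3, which is positive for x < 7 and negative for x > 7. So f has a unique maximum at x = 7, and since 7 is a positive integer, the supremum over n ≥ 1 is attained at n = 7: d_7 = 28·7/(7 + 7)^2 = 28·7/196 = 1. Hence ||M|| = 1.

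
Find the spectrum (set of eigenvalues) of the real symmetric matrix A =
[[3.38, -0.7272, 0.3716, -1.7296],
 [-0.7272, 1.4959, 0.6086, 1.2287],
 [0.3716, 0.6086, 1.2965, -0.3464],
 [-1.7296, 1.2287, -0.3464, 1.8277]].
sigma(A) ≈ {0, 1, 2, 5}

A is real symmetric, so its spectrum consists of real eigenvalues. Expanding the characteristic polynomial of the displayed matrix gives
  det(λ I - A) = p(λ) = λ^4 + (-8)λ^3 + (17)λ^2 + (-10)λ + (0).
Solving p(λ) = 0 yields eigenvalues ≈ 0, 1, 2, 5. (A is shown rounded to 4 decimals, so these recover the underlying integer eigenvalues to within that precision.)
Verification: the trace of A = 8 equals the sum of eigenvalues 8, and det(A) ≈ 0.0006 matches the eigenvalue product 0.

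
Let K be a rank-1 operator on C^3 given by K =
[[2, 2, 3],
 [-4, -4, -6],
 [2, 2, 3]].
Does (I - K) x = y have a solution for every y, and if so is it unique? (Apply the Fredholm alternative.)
(I - K) is singular (det(I - K) = 0, i.e. 1 ∈ sigma(K)). (I - K) x = y is solvable iff y ⊥ ker((I - K)^*) = span{(2, 2, 3)}, i.e. iff 2y_1 + 2y_2 + 3y_3 = 0. When solvable, the solutions are x = y + c·(1, -2, 1), c arbitrary (ker(I - K) = span{(1, -2, 1)}, dimension 1).

K has rank 1, so it is an outer product K = u v^T: every row of K is a multiple of one row vector. Reading off the entries, u = (1, -2, 1) and v = (2, 2, 3) (row i of K equals u_i·v^T). A rank-one matrix u v^T satisfies K u = u (v·u) and kills the (2)-dimensional subspace v^⊥, so its characteristic polynomial is lambda^2 (lambda - v·u) with v·u = tr K = 1. Hence the eigenvalues of I - K are 1 (multiplicity 2) and 1 - (1) = 0, so det(I - K) = 0. (Direct check: I - K =
[[-1, -2, -3],
 [4, 5, 6],
 [-2, -2, -2]]
has determinant 0.) So 1 is an eigenvalue of K and (I - K) is not invertible. The finite-dimensional Fredholm alternative says: either (I - K) is invertible, or ker(I - K) ≠ {0} and then range(I - K) = ker((I - K)^*)^⊥, with dim ker(I - K) = dim ker((I - K)^*). We are in the second case, so we need both kernels. Kernel of I - K: (I - K) u = u - u (v·u) = u - u = 0, so ker(I - K) = span{u} = span{(1, -2, 1)} (it is exactly 1-dimensional because rank(I - K) = 2). Kernel of the adjoint: K is real, so (I - K)^* = I - K^T = I - v u^T, and (I - v u^T) v = v - v (u·v) = 0; hence ker((I - K)^*) = span{v} = span{(2, 2, 3)}. Therefore (I - K) x = y is solvable iff <y, v> = 0, i.e. iff 2y_1 + 2y_2 + 3y_3 = 0. When this holds, K y = u (v·y) = 0, so (I - K) y = y and x = y is a particular solution; the full solution set is the line x = y + c·u = y + c·(1, -2, 1), c ∈ C.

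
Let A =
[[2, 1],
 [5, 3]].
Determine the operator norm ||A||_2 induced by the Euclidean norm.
||A||_2 = sqrt((39 + sqrt(1517))/2) ≈ 6.2429 (= sqrt(largest eigenvalue of A^T A))

||A||_2 = sigma_max(A) = sqrt(lambda_max(A^T A)). Form the symmetric matrix M = A^T A =
[[29, 17],
 [17, 10]].
Its characteristic polynomial (trace, determinant of M give the coefficients) is
  p(λ) = det(λ I - M) = λ^2 - 39λ + 1.
For λ^2 - 39λ + 1 the discriminant is 1517. It is nonnegative but not a perfect square, so the roots are real and irrational: λ = (39 ± sqrt(1517))/2 ≈ 38.9743, 0.0257.
So the eigenvalues of A^T A are ≈ 0.0257, 38.9743 (all ≥ 0, as they must be for A^T A). The largest is λ_max = (39 + sqrt(1517))/2 ≈ 38.9743, hence ||A||_2 = sqrt(λ_max) = sqrt((39 + sqrt(1517))/2) ≈ 6.2429.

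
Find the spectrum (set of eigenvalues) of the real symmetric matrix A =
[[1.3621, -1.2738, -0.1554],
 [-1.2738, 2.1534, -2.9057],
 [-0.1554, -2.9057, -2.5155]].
sigma(A) ≈ {-4, 1, 4}

A is real symmetric, so its spectrum consists of real eigenvalues. Expanding the characteristic polynomial of the displayed matrix gives
  det(λ I - A) = p(λ) = λ^3 + (-1)λ^2 + (-16)λ + (16).
Solving p(λ) = 0 yields eigenvalues ≈ -4, 1, 4. (A is shown rounded to 4 decimals, so these recover the underlying integer eigenvalues to within that precision.)
Verification: the trace of A = 1 equals the sum of eigenvalues 1, and det(A) ≈ -15.9995 matches the eigenvalue product -16.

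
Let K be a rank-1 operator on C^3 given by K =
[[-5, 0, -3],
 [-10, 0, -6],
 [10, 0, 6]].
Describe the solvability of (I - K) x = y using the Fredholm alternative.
(I - K) is singular (det(I - K) = 0, i.e. 1 ∈ sigma(K)). (I - K) x = y is solvable iff y ⊥ ker((I - K)^*) = span{(-5, 0, -3)}, i.e. iff -5y_1 - 3y_3 = 0. When solvable, the solutions are x = y + c·(1, 2, -2), c arbitrary (ker(I - K) = span{(1, 2, -2)}, dimension 1).

K has rank 1, so it is an outer product K = u v^T: every row of K is a multiple of one row vector. Reading off the entries, u = (1, 2, -2) and v = (-5, 0, -3) (row i of K equals u_i·v^T). A rank-one matrix u v^T satisfies K u = u (v·u) and kills the (2)-dimensional subspace v^⊥, so its characteristic polynomial is lambda^2 (lambda - v·u) with v·u = tr K = 1. Hence the eigenvalues of I - K are 1 (multiplicity 2) and 1 - (1) = 0, so det(I - K) = 0. (Direct check: I - K =
[[6, 0, 3],
 [10, 1, 6],
 [-10, 0, -5]]
has determinant 0.) So 1 is an eigenvalue of K and (I - K) is not invertible. The finite-dimensional Fredholm alternative says: either (I - K) is invertible, or ker(I - K) ≠ {0} and then range(I - K) = ker((I - K)^*)^⊥, with dim ker(I - K) = dim ker((I - K)^*). We are in the second case, so we need both kernels. Kernel of I - K: (I - K) u = u - u (v·u) = u - u = 0, so ker(I - K) = span{u} = span{(1, 2, -2)} (it is exactly 1-dimensional because rank(I - K) = 2). Kernel of the adjoint: K is real, so (I - K)^* = I - K^T = I - v u^T, and (I - v u^T) v = v - v (u·v) = 0; hence ker((I - K)^*) = span{v} = span{(-5, 0, -3)}. Therefore (I - K) x = y is solvable iff <y, v> = 0, i.e. iff -5y_1 - 3y_3 = 0. When this holds, K y = u (v·y) = 0, so (I - K) y = y and x = y is a particular solution; the full solution set is the line x = y + c·u = y + c·(1, 2, -2), c ∈ C.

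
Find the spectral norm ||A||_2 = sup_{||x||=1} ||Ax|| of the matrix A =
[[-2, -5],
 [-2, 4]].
||A||_2 = sqrt((49 + sqrt(1105))/2) ≈ 6.4125 (= sqrt(largest eigenvalue of A^T A))

||A||_2 = sigma_max(A) = sqrt(lambda_max(A^T A)). Form the symmetric matrix M = A^T A =
[[8, 2],
 [2, 41]].
Its characteristic polynomial (trace, determinant of M give the coefficients) is
  p(λ) = det(λ I - M) = λ^2 - 49λ + 324.
For λ^2 - 49λ + 324 the discriminant is 1105. It is nonnegative but not a perfect square, so the roots are real and irrational: λ = (49 ± sqrt(1105))/2 ≈ 41.1208, 7.8792.
So the eigenvalues of A^T A are ≈ 7.8792, 41.1208 (all ≥ 0, as they must be for A^T A). The largest is λ_max = (49 + sqrt(1105))/2 ≈ 41.1208, hence ||A||_2 = sqrt(λ_max) = sqrt((49 + sqrt(1105))/2) ≈ 6.4125.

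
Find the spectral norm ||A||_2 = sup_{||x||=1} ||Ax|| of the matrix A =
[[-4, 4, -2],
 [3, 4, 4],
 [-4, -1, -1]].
||A||_2 ≈ 7.6183 (= sqrt(largest eigenvalue of A^T A))

||A||_2 = sigma_max(A) = sqrt(lambda_max(A^T A)). Form the symmetric matrix M = A^T A =
[[41, 0, 24],
 [0, 33, 9],
 [24, 9, 21]].
Its characteristic polynomial (trace, sum of principal 2x2 minors, determinant of M give the coefficients) is
  p(λ) = det(λ I - M) = λ^3 - 95λ^2 + 2250λ - 6084.
No integer candidate from the rational root theorem (±divisors of 6084) is a root, so the roots are irrational. The cubic discriminant is Δ = 1670267988 > 0, so there are three distinct real roots. p(3) = -162 and p(4) = 1460 have opposite signs, so a root lies in (3, 4); Newton's method refines it to λ ≈ 3.0954. p(33) = 648 and p(34) = -100 have opposite signs, so a root lies in (33, 34); Newton's method refines it to λ ≈ 33.8654. p(58) = -52 and p(59) = 1350 have opposite signs, so a root lies in (58, 59); Newton's method refines it to λ ≈ 58.0392. Check (Vieta): the three roots sum to 95, matching tr M = 95.
So the eigenvalues of A^T A are ≈ 3.0954, 33.8654, 58.0392 (all ≥ 0, as they must be for A^T A). The largest is λ_max ≈ 58.0392, hence ||A||_2 = sqrt(λ_max) ≈ 7.6183.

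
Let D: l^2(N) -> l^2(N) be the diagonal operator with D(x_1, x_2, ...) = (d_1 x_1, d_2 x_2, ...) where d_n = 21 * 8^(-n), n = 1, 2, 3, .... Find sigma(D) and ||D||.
sigma(D) = {21 * 8^(-n) : n ≥ 1} ∪ {0}; ||D|| = 21/8

A bounded diagonal operator on l^2 with diagonal entries d_n has spectrum equal to the closure of {d_n : n ≥ 1}: every d_n is an eigenvalue (with eigenvector e_n), so {d_n} ⊂ sigma(D); the spectrum is closed, so its closure is too; and for lambda not in the closure, (D - lambda I) has bounded inverse (the diagonal entries 1/(d_n - lambda) are bounded). For our sequence d_n = 21 * 8^(-n), n = 1, 2, 3, ...:
  - {d_n} = {21 * 8^(-n) : n ≥ 1}; the only limit point is 0
  - closure = {21 * 8^(-n) : n ≥ 1} ∪ {0}
For the norm: a diagonal operator has ||D|| = sup_n |d_n|. Here d_n = 21 * 8^(-n) is positive and decreasing, so sup_n |d_n| = d_1 = 21/8. So ||D|| = 21/8.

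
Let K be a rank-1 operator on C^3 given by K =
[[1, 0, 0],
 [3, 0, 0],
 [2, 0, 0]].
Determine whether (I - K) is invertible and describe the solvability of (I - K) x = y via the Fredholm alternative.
(I - K) is singular (det(I - K) = 0, i.e. 1 ∈ sigma(K)). (I - K) x = y is solvable iff y ⊥ ker((I - K)^*) = span{(1, 0, 0)}, i.e. iff y_1 = 0. When solvable, the solutions are x = y + c·(1, 3, 2), c arbitrary (ker(I - K) = span{(1, 3, 2)}, dimension 1).

K has rank 1, so it is an outer product K = u v^T: every row of K is a multiple of one row vector. Reading off the entries, u = (1, 3, 2) and v = (1, 0, 0) (row i of K equals u_i·v^T). A rank-one matrix u v^T satisfies K u = u (v·u) and kills the (2)-dimensional subspace v^⊥, so its characteristic polynomial is lambda^2 (lambda - v·u) with v·u = tr K = 1. Hence the eigenvalues of I - K are 1 (multiplicity 2) and 1 - (1) = 0, so det(I - K) = 0. (Direct check: I - K =
[[0, 0, 0],
 [-3, 1, 0],
 [-2, 0, 1]]
has determinant 0.) So 1 is an eigenvalue of K and (I - K) is not invertible. The finite-dimensional Fredholm alternative says: either (I - K) is invertible, or ker(I - K) ≠ {0} and then range(I - K) = ker((I - K)^*)^⊥, with dim ker(I - K) = dim ker((I - K)^*). We are in the second case, so we need both kernels. Kernel of I - K: (I - K) u = u - u (v·u) = u - u = 0, so ker(I - K) = span{u} = span{(1, 3, 2)} (it is exactly 1-dimensional because rank(I - K) = 2). Kernel of the adjoint: K is real, so (I - K)^* = I - K^T = I - v u^T, and (I - v u^T) v = v - v (u·v) = 0; hence ker((I - K)^*) = span{v} = span{(1, 0, 0)}. Therefore (I - K) x = y is solvable iff <y, v> = 0, i.e. iff y_1 = 0. When this holds, K y = u (v·y) = 0, so (I - K) y = y and x = y is a particular solution; the full solution set is the line x = y + c·u = y + c·(1, 3, 2), c ∈ C.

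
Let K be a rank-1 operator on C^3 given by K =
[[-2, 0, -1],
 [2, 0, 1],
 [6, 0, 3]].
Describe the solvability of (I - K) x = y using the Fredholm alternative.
(I - K) is singular (det(I - K) = 0, i.e. 1 ∈ sigma(K)). (I - K) x = y is solvable iff y ⊥ ker((I - K)^*) = span{(-2, 0, -1)}, i.e. iff -2y_1 - y_3 = 0. When solvable, the solutions are x = y + c·(1, -1, -3), c arbitrary (ker(I - K) = span{(1, -1, -3)}, dimension 1).

K has rank 1, so it is an outer product K = u v^T: every row of K is a multiple of one row vector. Reading off the entries, u = (1, -1, -3) and v = (-2, 0, -1) (row i of K equals u_i·v^T). A rank-one matrix u v^T satisfies K u = u (v·u) and kills the (2)-dimensional subspace v^⊥, so its characteristic polynomial is lambda^2 (lambda - v·u) with v·u = tr K = 1. Hence the eigenvalues of I - K are 1 (multiplicity 2) and 1 - (1) = 0, so det(I - K) = 0. (Direct check: I - K =
[[3, 0, 1],
 [-2, 1, -1],
 [-6, 0, -2]]
has determinant 0.) So 1 is an eigenvalue of K and (I - K) is not invertible. The finite-dimensional Fredholm alternative says: either (I - K) is invertible, or ker(I - K) ≠ {0} and then range(I - K) = ker((I - K)^*)^⊥, with dim ker(I - K) = dim ker((I - K)^*). We are in the second case, so we need both kernels. Kernel of I - K: (I - K) u = u - u (v·u) = u - u = 0, so ker(I - K) = span{u} = span{(1, -1, -3)} (it is exactly 1-dimensional because rank(I - K) = 2). Kernel of the adjoint: K is real, so (I - K)^* = I - K^T = I - v u^T, and (I - v u^T) v = v - v (u·v) = 0; hence ker((I - K)^*) = span{v} = span{(-2, 0, -1)}. Therefore (I - K) x = y is solvable iff <y, v> = 0, i.e. iff -2y_1 - y_3 = 0. When this holds, K y = u (v·y) = 0, so (I - K) y = y and x = y is a particular solution; the full solution set is the line x = y + c·u = y + c·(1, -1, -3), c ∈ C.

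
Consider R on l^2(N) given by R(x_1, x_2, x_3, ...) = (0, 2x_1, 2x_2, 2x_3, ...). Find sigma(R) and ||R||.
sigma(R) = closed disk {z in C : |z| ≤ 2}; ||R|| = 2

Note R = 2·U where U is the unit right shift (U x)_k = x_{k-1} (with x_0 := 0); so ||R|| = 2||U|| and sigma(R) = 2·sigma(U). ||R x||^2 = sum_{k≥1} |2x_k|^2 = 4||x||^2, so ||R|| = 2 and sigma(R) ⊂ {|z| ≤ 2}. For any |lambda| < 2, the equation (R - lambda I) x = 0 forces x_1 = 0, then 2x_k = lambda x_{k+1} ⇒ x = 0, so R has no eigenvalues. But (R - lambda I) is not surjective for |lambda| < 2: solving (R - lambda I) x = e_1 would require x_n proportional to (lambda/2)^(-n), which is not in l^2. So every |lambda| < 2 lies in the residual spectrum. The boundary |lambda| = 2 is in the approximate point spectrum (the spectrum is closed). Hence sigma(R) is the closed disk of radius 2.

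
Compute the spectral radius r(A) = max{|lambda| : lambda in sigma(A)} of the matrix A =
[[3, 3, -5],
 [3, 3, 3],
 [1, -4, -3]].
r(A) ≈ 6.241

The eigenvalues of A are the roots of its characteristic polynomial. With M = A (coefficients from the trace, the sum of principal 2x2 minors, and det A):
  p(λ) = det(λ I - M) = λ^3 - 3λ^2 - λ - 120.
No integer candidate from the rational root theorem (±divisors of 120) is a root, so the roots are irrational. The cubic discriminant is Δ = -408227 < 0, so there is one real root and a complex-conjugate pair. p(6) = -18 and p(7) = 69 have opposite signs, so a root lies in (6, 7); Newton's method refines it to λ ≈ 6.241. Dividing out (λ - (6.241)) leaves approximately λ^2 + 3.241λ + 19.2275. For λ^2 + 3.241λ + 19.2275 the discriminant is -66.4058. It is negative, so the remaining roots are the complex-conjugate pair λ ≈ -1.6205 ± 4.0745i. Their product equals the constant term, so |λ|^2 ≈ 19.2275 and |λ| ≈ 4.3849.
Thus the eigenvalues (to 4 decimals) are 6.241 (modulus 6.241); -1.6205 ± 4.0745i (modulus 4.3849). The spectral radius is the largest modulus: r(A) ≈ 6.241. (Cross-check: r(A) ≤ ||A||_2 ≈ 6.8072; equality holds whenever A is normal, though it can also hold for some non-normal A.)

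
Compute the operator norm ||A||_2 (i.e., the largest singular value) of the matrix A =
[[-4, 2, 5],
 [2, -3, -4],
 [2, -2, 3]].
||A||_2 ≈ 8.4949 (= sqrt(largest eigenvalue of A^T A))

||A||_2 = sigma_max(A) = sqrt(lambda_max(A^T A)). Form the symmetric matrix M = A^T A =
[[24, -18, -22],
 [-18, 17, 16],
 [-22, 16, 50]].
Its characteristic polynomial (trace, sum of principal 2x2 minors, determinant of M give the coefficients) is
  p(λ) = det(λ I - M) = λ^3 - 91λ^2 + 1394λ - 2500.
No integer candidate from the rational root theorem (±divisors of 2500) is a root, so the roots are irrational. The cubic discriminant is Δ = 3260423380 > 0, so there are three distinct real roots. p(2) = -68 and p(3) = 890 have opposite signs, so a root lies in (2, 3); Newton's method refines it to λ ≈ 2.0656. p(16) = 604 and p(17) = -188 have opposite signs, so a root lies in (16, 17); Newton's method refines it to λ ≈ 16.7718. p(72) = -628 and p(73) = 3340 have opposite signs, so a root lies in (72, 73); Newton's method refines it to λ ≈ 72.1626. Check (Vieta): the three roots sum to 91, matching tr M = 91.
So the eigenvalues of A^T A are ≈ 2.0656, 16.7718, 72.1626 (all ≥ 0, as they must be for A^T A). The largest is λ_max ≈ 72.1626, hence ||A||_2 = sqrt(λ_max) ≈ 8.4949.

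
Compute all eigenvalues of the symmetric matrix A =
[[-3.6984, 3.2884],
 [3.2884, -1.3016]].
sigma(A) ≈ {-6, 1}

A is real symmetric, so its spectrum consists of real eigenvalues. Expanding the characteristic polynomial of the displayed matrix gives
  det(λ I - A) = p(λ) = λ^2 + (5)λ + (-6).
Solving p(λ) = 0 yields eigenvalues ≈ -6, 1. (A is shown rounded to 4 decimals, so these recover the underlying integer eigenvalues to within that precision.)
Verification: the trace of A = -5 equals the sum of eigenvalues -5, and det(A) ≈ -5.9997 matches the eigenvalue product -6.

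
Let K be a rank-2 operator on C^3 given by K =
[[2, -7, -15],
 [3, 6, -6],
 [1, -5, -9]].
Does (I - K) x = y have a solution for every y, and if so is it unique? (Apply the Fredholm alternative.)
(I - K) is invertible (det(I - K) = -52 ≠ 0), so for every y in C^3 the equation (I - K) x = y has a unique solution.

K has rank 2 and factors as K = U V^T = u1 v1^T + u2 v2^T with u1 = (-3, 1, -2), v1 = (0, 3, 3), u2 = (-2, -3, -1), v2 = (-1, -1, 3) (multiplying out reproduces the displayed K). The nonzero eigenvalues of U V^T coincide with those of the 2 x 2 matrix G = V^T U = [[v1·u1, v1·u2], [v2·u1, v2·u2]] = [[-3, -12], [-4, 2]], and by the Sylvester determinant identity det(I_3 - U V^T) = det(I_2 - V^T U) = det([[4, 12], [4, -1]]) = (4)(-1) - (12)(4) = -52. (Direct check: I - K =
[[-1, 7, 15],
 [-3, -5, 6],
 [-1, 5, 10]]
has determinant -52.) The finite-dimensional Fredholm alternative says: either (I - K) is invertible, or ker(I - K) ≠ {0} and then range(I - K) = ker((I - K)^*)^⊥, with dim ker(I - K) = dim ker((I - K)^*). Since det(I - K) ≠ 0, 1 is not an eigenvalue of K and ker(I - K) = {0}, so we are in the first case: for every y there is a unique x = (I - K)^(-1) y. (Explicitly, by the Woodbury identity, (I - U V^T)^(-1) = I + U (I_2 - G)^(-1) V^T.)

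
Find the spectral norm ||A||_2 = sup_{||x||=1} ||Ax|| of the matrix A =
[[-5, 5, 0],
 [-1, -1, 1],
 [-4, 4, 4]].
||A||_2 ≈ 9.4394 (= sqrt(largest eigenvalue of A^T A))

||A||_2 = sigma_max(A) = sqrt(lambda_max(A^T A)). Form the symmetric matrix M = A^T A =
[[42, -40, -17],
 [-40, 42, 15],
 [-17, 15, 17]].
Its characteristic polynomial (trace, sum of principal 2x2 minors, determinant of M give the coefficients) is
  p(λ) = det(λ I - M) = λ^3 - 101λ^2 + 1078λ - 1600.
No integer candidate from the rational root theorem (±divisors of 1600) is a root, so the roots are irrational. The cubic discriminant is Δ = 3316152676 > 0, so there are three distinct real roots. p(1) = -622 and p(2) = 160 have opposite signs, so a root lies in (1, 2); Newton's method refines it to λ ≈ 1.7739. p(10) = 80 and p(11) = -632 have opposite signs, so a root lies in (10, 11); Newton's method refines it to λ ≈ 10.1229. p(89) = -710 and p(90) = 6320 have opposite signs, so a root lies in (89, 90); Newton's method refines it to λ ≈ 89.1032. Check (Vieta): the three roots sum to 101, matching tr M = 101.
So the eigenvalues of A^T A are ≈ 1.7739, 10.1229, 89.1032 (all ≥ 0, as they must be for A^T A). The largest is λ_max ≈ 89.1032, hence ||A||_2 = sqrt(λ_max) ≈ 9.4394.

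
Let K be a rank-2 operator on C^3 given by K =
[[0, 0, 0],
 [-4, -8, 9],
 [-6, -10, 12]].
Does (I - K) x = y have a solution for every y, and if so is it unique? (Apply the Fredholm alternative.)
(I - K) is invertible (det(I - K) = -9 ≠ 0), so for every y in C^3 the equation (I - K) x = y has a unique solution.

K has rank 2 and factors as K = U V^T = u1 v1^T + u2 v2^T with u1 = (0, 2, 2), v1 = (-1, -3, 3), u2 = (0, 1, 2), v2 = (-2, -2, 3) (multiplying out reproduces the displayed K). The nonzero eigenvalues of U V^T coincide with those of the 2 x 2 matrix G = V^T U = [[v1·u1, v1·u2], [v2·u1, v2·u2]] = [[0, 3], [2, 4]], and by the Sylvester determinant identity det(I_3 - U V^T) = det(I_2 - V^T U) = det([[1, -3], [-2, -3]]) = (1)(-3) - (-3)(-2) = -9. (Direct check: I - K =
[[1, 0, 0],
 [4, 9, -9],
 [6, 10, -11]]
has determinant -9.) The finite-dimensional Fredholm alternative says: either (I - K) is invertible, or ker(I - K) ≠ {0} and then range(I - K) = ker((I - K)^*)^⊥, with dim ker(I - K) = dim ker((I - K)^*). Since det(I - K) ≠ 0, 1 is not an eigenvalue of K and ker(I - K) = {0}, so we are in the first case: for every y there is a unique x = (I - K)^(-1) y. (Explicitly, by the Woodbury identity, (I - U V^T)^(-1) = I + U (I_2 - G)^(-1) V^T.)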